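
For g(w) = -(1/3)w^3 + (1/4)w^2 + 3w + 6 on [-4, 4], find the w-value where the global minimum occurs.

4

g'(w) = -w^2 + (1/2)w + 3, which vanishes at w = -3/2 and w = 2.
Candidates: g(-4) = 58/3; g(-3/2) = 51/16; g(2) = 31/3; g(4) = 2/3.
So the minimum is g(4) = 2/3.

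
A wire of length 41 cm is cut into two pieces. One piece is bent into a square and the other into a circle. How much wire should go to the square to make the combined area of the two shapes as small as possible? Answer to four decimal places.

22.9641

Let x be the length used for the square. Square side x/4; circle radius (41−x)/(2π).
A(x) = (x/4)² + π·((41−x)/(2π))² = x²/16 + (41−x)²/(4π) for 0 ≤ x ≤ 41. A'(x) = x/8 − (41−x)/(2π) = 0 gives x = 4·41/(π+4) ≈ 22.9641.
A'' = 1/8 + 1/(2π) > 0, so this gives the minimum combined area; x ≈ 22.9641 cm to the square.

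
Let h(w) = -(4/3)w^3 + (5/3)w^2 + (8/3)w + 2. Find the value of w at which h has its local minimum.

-1/2

h'(w) = -4w^2 + (10/3)w + 8/3. Setting h'(w) = 0 gives w ∈ {-1/2, 4/3}.
Second-derivative test with h''(w) = -8w + 10/3: h''(-1/2) = 22/3 > 0 ⇒ local minimum; h''(4/3) = -22/3 < 0 ⇒ local maximum.
Thus h has its local minimum at w = -1/2, with value 5/4.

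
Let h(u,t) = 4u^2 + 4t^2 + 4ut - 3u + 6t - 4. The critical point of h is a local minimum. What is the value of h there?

∂h/∂u = 8u + 4t - 3 = 0 and ∂h/∂t = 4u + 8t + 6 = 0, so (u, t) = (1, -5/4).
The Hessian has h_{uu} = 8, h_{tt} = 8, h_{ut} = 4, giving D = 48 > 0 with h_{uu} > 0, so the point is a local minimum.
h(1, -5/4) = -37/4.

-37/4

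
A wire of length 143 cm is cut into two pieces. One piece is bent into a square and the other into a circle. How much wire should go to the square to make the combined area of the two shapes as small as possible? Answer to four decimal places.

Let x be the length used for the square. Square side x/4; circle radius (143−x)/(2π).
A(x) = (x/4)² + π·((143−x)/(2π))² = x²/16 + (143−x)²/(4π) for 0 ≤ x ≤ 143. A'(x) = x/8 − (143−x)/(2π) = 0 gives x = 4·143/(π+4) ≈ 80.0942.
A'' = 1/8 + 1/(2π) > 0, so this gives the minimum combined area; x ≈ 80.0942 cm to the square.

80.0942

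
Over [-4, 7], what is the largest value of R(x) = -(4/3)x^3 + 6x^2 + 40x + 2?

556/3

R'(x) = -4x^2 + 12x + 40, which vanishes at x = -2 and x = 5.
Candidates: R(-4) = 70/3,  R(-2) = -130/3,  R(5) = 556/3,  R(7) = 356/3.
So the maximum is R(5) = 556/3.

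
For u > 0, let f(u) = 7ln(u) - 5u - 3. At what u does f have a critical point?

7/5

f'(u) = 7/u − 5 = 0 gives u = 7/5.
f''(u) = -7/u², which is negative for u > 0, so this is a local maximum.
f(7/5) = 7·ln(7/5) - 7 - 3 ≈ -7.6447.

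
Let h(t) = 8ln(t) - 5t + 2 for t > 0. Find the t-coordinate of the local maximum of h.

h'(t) = 8/t − 5 = 0 gives t = 8/5.
h''(t) = -8/t², which is negative for t > 0, so this is a local maximum.
h(8/5) = 8·ln(8/5) - 8 + 2 ≈ -2.2400.

8/5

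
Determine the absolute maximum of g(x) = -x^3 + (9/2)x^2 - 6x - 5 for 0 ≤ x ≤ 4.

g'(x) = -3x^2 + 9x - 6, which vanishes at x = 1 and x = 2.
Compare values at every candidate in [0, 4]: g(0) = -5; g(1) = -15/2; g(2) = -7; g(4) = -21.
Hence the absolute maximum is -5 at x = 0.

-5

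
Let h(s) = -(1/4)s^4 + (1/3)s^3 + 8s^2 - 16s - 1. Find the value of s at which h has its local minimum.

h'(s) = -s^3 + s^2 + 16s - 16 = 0 at s = -4, 1, 4.
Since h''(s) = -3s^2 + 2s + 16, we get h''(-4) = -40 < 0 ⇒ local maximum; h''(1) = 15 > 0 ⇒ local minimum; h''(4) = -24 < 0 ⇒ local maximum.
So the local minimum value is h(1) = -107/12.

1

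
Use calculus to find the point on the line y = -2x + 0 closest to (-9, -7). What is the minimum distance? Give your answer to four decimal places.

11.1803

Minimize D(x)^2 = (x + 9)^2 + (-2x + 7)^2.
d/dx[D^2] = 2(x + 9) + 2·(-2)·(-2x + 7) = 0 ⇒ x = 1.
Then y = -2 and the distance is √(125) ≈ 11.1803.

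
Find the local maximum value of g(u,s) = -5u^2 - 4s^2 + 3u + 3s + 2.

241/80

∂g/∂u = -10u + 3 = 0 and ∂g/∂s = -8s + 3 = 0, so (u, s) = (3/10, 3/8).
The Hessian has g_{uu} = -10, g_{ss} = -8, g_{us} = 0, giving D = 80 > 0 with g_{uu} < 0, so the point is a local maximum.
g(3/10, 3/8) = 241/80.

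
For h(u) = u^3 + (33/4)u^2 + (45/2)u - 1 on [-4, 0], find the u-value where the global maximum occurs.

h'(u) = 3u^2 + (33/2)u + 45/2, which vanishes at u = -3 and u = -5/2.
Evaluating at the critical points and endpoints: h(-4) = -23,  h(-3) = -85/4,  h(-5/2) = -341/16,  h(0) = -1.
So the maximum is h(0) = -1.

0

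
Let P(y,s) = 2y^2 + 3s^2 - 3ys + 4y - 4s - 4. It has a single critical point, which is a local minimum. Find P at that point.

-92/15

∂P/∂y = 4y - 3s + 4 = 0 and ∂P/∂s = -3y + 6s - 4 = 0, so (y, s) = (-4/5, 4/15).
The Hessian has P_{yy} = 4, P_{ss} = 6, P_{ys} = -3, giving D = 15 > 0 with P_{yy} > 0, so the point is a local minimum.
P(-4/5, 4/15) = -92/15.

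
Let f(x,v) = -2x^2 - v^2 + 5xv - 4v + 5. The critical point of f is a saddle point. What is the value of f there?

53/17

∂f/∂x = -4x + 5v = 0 and ∂f/∂v = 5x - 2v - 4 = 0, so (x, v) = (20/17, 16/17).
The Hessian has f_{xx} = -4, f_{vv} = -2, f_{xv} = 5, giving D = -17 < 0, so the point is a saddle point.
f(20/17, 16/17) = 53/17.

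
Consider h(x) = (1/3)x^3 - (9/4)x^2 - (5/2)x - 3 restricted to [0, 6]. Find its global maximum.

-3

h'(x) = x^2 - (9/2)x - 5/2, whose only zero in [0, 6] is x = 5.
Evaluating at the critical points and endpoints: h(0) = -3, h(5) = -361/12, h(6) = -27.
The maximum over the interval is -3, attained at x = 0.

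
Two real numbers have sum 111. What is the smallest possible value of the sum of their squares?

12321/2

With a + b = 111, a^2 + b^2 = a^2 + (111 − a)^2.
The derivative 2a − 2(111 − a) = 4a − 222 vanishes at a = 111/2; second derivative 4 > 0, a minimum.
The minimum is 2·(111/2)^2 = 12321/2.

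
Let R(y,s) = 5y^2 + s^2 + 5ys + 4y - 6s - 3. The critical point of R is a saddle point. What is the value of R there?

301/5

∂R/∂y = 10y + 5s + 4 = 0 and ∂R/∂s = 5y + 2s - 6 = 0, so (y, s) = (38/5, -16).
The Hessian has R_{yy} = 10, R_{ss} = 2, R_{ys} = 5, giving D = -5 < 0, so the point is a saddle point.
R(38/5, -16) = 301/5.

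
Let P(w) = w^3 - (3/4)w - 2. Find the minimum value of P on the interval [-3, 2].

The derivative is 3w^2 - 3/4, which vanishes at w = -1/2 and w = 1/2.
Evaluating at the critical points and endpoints: P(-3) = -107/4, P(-1/2) = -7/4, P(1/2) = -9/4, P(2) = 9/2.
The minimum over the interval is -107/4, attained at w = -3.

-107/4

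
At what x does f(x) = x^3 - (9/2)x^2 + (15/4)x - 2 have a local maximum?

Critical points: f'(x) = 3x^2 - 9x + 15/4 vanishes at x = 1/2, 5/2.
Second-derivative test with f''(x) = 6x - 9: f''(1/2) = -6 < 0 ⇒ local maximum; f''(5/2) = 6 > 0 ⇒ local minimum.
So the local maximum value is f(1/2) = -9/8.

1/2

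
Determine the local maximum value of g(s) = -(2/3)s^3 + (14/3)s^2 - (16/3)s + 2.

g'(s) = -2s^2 + (28/3)s - 16/3. Setting g'(s) = 0 gives s ∈ {2/3, 4}.
Second-derivative test with g''(s) = -4s + 28/3: g''(2/3) = 20/3 > 0 ⇒ local minimum; g''(4) = -20/3 < 0 ⇒ local maximum.
Thus g has its local maximum at s = 4, with value 38/3.

38/3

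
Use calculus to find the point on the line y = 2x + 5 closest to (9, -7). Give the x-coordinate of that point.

Minimize D(x)^2 = (x - 9)^2 + (2x + 12)^2.
d/dx[D^2] = 2(x - 9) + 2·2·(2x + 12) = 0 ⇒ x = -3.
Then y = -1 and the distance is √(180) ≈ 13.4164.

-3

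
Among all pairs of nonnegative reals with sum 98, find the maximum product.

With x + y = 98, the product is P(x) = x(98 − x).
P'(x) = 98 − 2x = 0 gives x = 49; P'' = −2 < 0, so this is the maximum.
P = 49·49 = 2401.

2401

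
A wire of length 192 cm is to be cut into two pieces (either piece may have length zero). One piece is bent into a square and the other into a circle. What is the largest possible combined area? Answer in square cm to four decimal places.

2933.5439

Let x be the length used for the square. Square side x/4; circle radius (192−x)/(2π).
A(x) = (x/4)² + π·((192−x)/(2π))² = x²/16 + (192−x)²/(4π) for 0 ≤ x ≤ 192. A'(x) = x/8 − (192−x)/(2π) = 0 gives x = 4·192/(π+4) ≈ 107.5390.
A'' > 0, so the interior critical point is a minimum; the maximum is at an endpoint. A(0) = 2933.5439 and A(192) = 2304.0000, so the largest area is 2933.5439.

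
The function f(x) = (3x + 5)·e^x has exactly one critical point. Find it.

-8/3

By the product rule, f'(x) = (3x + 8)·e^x. Since e^x > 0, the only critical point is x = -8/3.
f''(-8/3) has the same sign as 3 > 0, so this is a local minimum.
f(-8/3) = (-3)·e^(-8/3) ≈ -0.2085.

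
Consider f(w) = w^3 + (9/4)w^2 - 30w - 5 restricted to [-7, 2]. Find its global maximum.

The derivative is 3w^2 + (9/2)w - 30, whose only zero in [-7, 2] is w = -4.
Compare values at every candidate in [-7, 2]: f(-7) = -111/4; f(-4) = 87; f(2) = -48.
Hence the absolute maximum is 87 at w = -4.

87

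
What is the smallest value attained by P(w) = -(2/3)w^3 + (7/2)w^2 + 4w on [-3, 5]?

-25/24

Differentiating, P'(w) = -2w^2 + 7w + 4; which vanishes at w = -1/2 and w = 4.
Compare values at every candidate in [-3, 5]: P(-3) = 75/2,  P(-1/2) = -25/24,  P(4) = 88/3,  P(5) = 145/6.
The minimum over the interval is -25/24, attained at w = -1/2.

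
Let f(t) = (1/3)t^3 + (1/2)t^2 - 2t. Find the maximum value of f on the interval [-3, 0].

Differentiating, f'(t) = t^2 + t - 2; whose only zero in [-3, 0] is t = -2.
Compare values at every candidate in [-3, 0]: f(-3) = 3/2,  f(-2) = 10/3,  f(0) = 0.
So the maximum is f(-2) = 10/3.

10/3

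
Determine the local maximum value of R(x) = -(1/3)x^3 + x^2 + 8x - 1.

Critical points: R'(x) = -x^2 + 2x + 8 vanishes at x = -2, 4.
Since R''(x) = -2x + 2, we get R''(-2) = 6 > 0 ⇒ local minimum; R''(4) = -6 < 0 ⇒ local maximum.
The local maximum is R(4) = 77/3.

77/3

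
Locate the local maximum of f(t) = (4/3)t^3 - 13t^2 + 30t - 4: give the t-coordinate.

f'(t) = 4t^2 - 26t + 30 = 0 at t = 3/2, 5.
Since f''(t) = 8t - 26, we get f''(3/2) = -14 < 0 ⇒ local maximum; f''(5) = 14 > 0 ⇒ local minimum.
So the local maximum value is f(3/2) = 65/4.

3/2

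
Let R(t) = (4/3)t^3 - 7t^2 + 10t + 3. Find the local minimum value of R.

R'(t) = 4t^2 - 14t + 10. Setting R'(t) = 0 gives t ∈ {1, 5/2}.
Since R''(t) = 8t - 14, we get R''(1) = -6 < 0 ⇒ local maximum; R''(5/2) = 6 > 0 ⇒ local minimum.
The local minimum is R(5/2) = 61/12.

61/12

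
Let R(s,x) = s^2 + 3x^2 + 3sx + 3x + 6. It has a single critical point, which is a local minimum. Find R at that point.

∂R/∂s = 2s + 3x = 0 and ∂R/∂x = 3s + 6x + 3 = 0, so (s, x) = (3, -2).
The Hessian has R_{ss} = 2, R_{xx} = 6, R_{sx} = 3, giving D = 3 > 0 with R_{ss} > 0, so the point is a local minimum.
R(3, -2) = 3.

3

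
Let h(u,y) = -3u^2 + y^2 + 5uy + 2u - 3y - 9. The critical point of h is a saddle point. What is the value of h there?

∂h/∂u = -6u + 5y + 2 = 0 and ∂h/∂y = 5u + 2y - 3 = 0, so (u, y) = (19/37, 8/37).
The Hessian has h_{uu} = -6, h_{yy} = 2, h_{uy} = 5, giving D = -37 < 0, so the point is a saddle point.
h(19/37, 8/37) = -326/37.

-326/37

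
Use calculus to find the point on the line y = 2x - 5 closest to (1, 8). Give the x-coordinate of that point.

27/5

Minimize D(x)^2 = (x - 1)^2 + (2x - 13)^2.
d/dx[D^2] = 2(x - 1) + 2·2·(2x - 13) = 0 ⇒ x = 27/5.
Then y = 29/5 and the distance is √(121/5) ≈ 4.9193.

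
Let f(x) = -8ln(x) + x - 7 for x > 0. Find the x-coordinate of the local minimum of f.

8

f'(x) = -8/x + 1 = 0 gives x = 8.
f''(x) = 8/x², which is positive for x > 0, so this is a local minimum.
f(8) = -8·ln(8) + 8 - 7 ≈ -15.6355.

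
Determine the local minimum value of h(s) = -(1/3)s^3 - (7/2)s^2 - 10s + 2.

37/6

h'(s) = -s^2 - 7s - 10. Setting h'(s) = 0 gives s ∈ {-5, -2}.
h''(s) = -2s - 7. h''(-5) = 3 > 0 ⇒ local minimum; h''(-2) = -3 < 0 ⇒ local maximum.
Thus h has its local minimum at s = -5, with value 37/6.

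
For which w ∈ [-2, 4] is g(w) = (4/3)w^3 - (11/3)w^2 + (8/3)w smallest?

-2

Differentiating, g'(w) = 4w^2 - (22/3)w + 8/3; which vanishes at w = 1/2 and w = 4/3.
Evaluating at the critical points and endpoints: g(-2) = -92/3, g(1/2) = 7/12, g(4/3) = 16/81, g(4) = 112/3.
So the minimum is g(-2) = -92/3.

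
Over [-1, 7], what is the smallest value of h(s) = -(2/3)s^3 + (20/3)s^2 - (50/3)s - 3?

-65/3

h'(s) = -2s^2 + (40/3)s - 50/3, which vanishes at s = 5/3 and s = 5.
Compare values at every candidate in [-1, 7]: h(-1) = 21; h(5/3) = -1243/81; h(5) = -3; h(7) = -65/3.
Hence the absolute minimum is -65/3 at s = 7.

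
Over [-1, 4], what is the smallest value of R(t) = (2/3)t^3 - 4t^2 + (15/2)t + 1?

-67/6

R'(t) = 2t^2 - 8t + 15/2, which vanishes at t = 3/2 and t = 5/2.
Candidates: R(-1) = -67/6; R(3/2) = 11/2; R(5/2) = 31/6; R(4) = 29/3.
So the minimum is R(-1) = -67/6.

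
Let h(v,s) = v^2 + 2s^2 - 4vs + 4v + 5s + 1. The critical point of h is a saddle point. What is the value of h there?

∂h/∂v = 2v - 4s + 4 = 0 and ∂h/∂s = -4v + 4s + 5 = 0, so (v, s) = (9/2, 13/4).
The Hessian has h_{vv} = 2, h_{ss} = 4, h_{vs} = -4, giving D = -8 < 0, so the point is a saddle point.
h(9/2, 13/4) = 145/8.

145/8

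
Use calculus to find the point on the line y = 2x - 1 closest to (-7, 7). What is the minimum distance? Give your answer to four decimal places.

9.8387

Minimize D(x)^2 = (x + 7)^2 + (2x - 8)^2.
d/dx[D^2] = 2(x + 7) + 2·2·(2x - 8) = 0 ⇒ x = 9/5.
Then y = 13/5 and the distance is √(484/5) ≈ 9.8387.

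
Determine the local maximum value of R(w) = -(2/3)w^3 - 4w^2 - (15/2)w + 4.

17/2

R'(w) = -2w^2 - 8w - 15/2 = 0 at w = -5/2, -3/2.
R''(w) = -4w - 8. R''(-5/2) = 2 > 0 ⇒ local minimum; R''(-3/2) = -2 < 0 ⇒ local maximum.
So the local maximum value is R(-3/2) = 17/2.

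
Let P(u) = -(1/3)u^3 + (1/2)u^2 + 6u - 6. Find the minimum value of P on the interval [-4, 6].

-24

Differentiating, P'(u) = -u^2 + u + 6; which vanishes at u = -2 and u = 3.
Candidates: P(-4) = -2/3; P(-2) = -40/3; P(3) = 15/2; P(6) = -24.
So the minimum is P(6) = -24.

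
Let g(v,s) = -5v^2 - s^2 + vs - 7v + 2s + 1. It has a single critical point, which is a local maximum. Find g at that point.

74/19

∂g/∂v = -10v + s - 7 = 0 and ∂g/∂s = v - 2s + 2 = 0, so (v, s) = (-12/19, 13/19).
The Hessian has g_{vv} = -10, g_{ss} = -2, g_{vs} = 1, giving D = 19 > 0 with g_{vv} < 0, so the point is a local maximum.
g(-12/19, 13/19) = 74/19.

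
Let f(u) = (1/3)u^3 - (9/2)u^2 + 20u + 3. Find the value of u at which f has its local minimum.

5

Critical points: f'(u) = u^2 - 9u + 20 vanishes at u = 4, 5.
Second-derivative test with f''(u) = 2u - 9: f''(4) = -1 < 0 ⇒ local maximum; f''(5) = 1 > 0 ⇒ local minimum.
Thus f has its local minimum at u = 5, with value 193/6.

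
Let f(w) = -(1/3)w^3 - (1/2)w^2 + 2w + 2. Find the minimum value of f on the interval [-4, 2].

-4/3

f'(w) = -w^2 - w + 2, which vanishes at w = -2 and w = 1.
Compare values at every candidate in [-4, 2]: f(-4) = 22/3,  f(-2) = -4/3,  f(1) = 19/6,  f(2) = 4/3.
The minimum over the interval is -4/3, attained at w = -2.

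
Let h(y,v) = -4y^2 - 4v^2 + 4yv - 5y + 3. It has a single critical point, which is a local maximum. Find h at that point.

61/12

∂h/∂y = -8y + 4v - 5 = 0 and ∂h/∂v = 4y - 8v = 0, so (y, v) = (-5/6, -5/12).
The Hessian has h_{yy} = -8, h_{vv} = -8, h_{yv} = 4, giving D = 48 > 0 with h_{yy} < 0, so the point is a local maximum.
h(-5/6, -5/12) = 61/12.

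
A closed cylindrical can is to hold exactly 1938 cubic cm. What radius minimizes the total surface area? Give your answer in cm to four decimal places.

6.7565

With radius r and height h, πr²h = 1938 so h = 1938/(πr²), and S(r) = 2πr² + 2πrh = 2πr² + 2·1938/r.
S'(r) = 4πr − 2·1938/r² = 0 ⇒ r³ = 1938/(2π), so r ≈ 6.7565 and h = 2r ≈ 13.5131.
S''(r) = 4π + 4·1938/r³ > 0, so this is the minimum; S ≈ 860.4990.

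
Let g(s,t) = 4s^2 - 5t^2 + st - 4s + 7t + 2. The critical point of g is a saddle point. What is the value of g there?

∂g/∂s = 8s + t - 4 = 0 and ∂g/∂t = s - 10t + 7 = 0, so (s, t) = (11/27, 20/27).
The Hessian has g_{ss} = 8, g_{tt} = -10, g_{st} = 1, giving D = -81 < 0, so the point is a saddle point.
g(11/27, 20/27) = 34/9.

34/9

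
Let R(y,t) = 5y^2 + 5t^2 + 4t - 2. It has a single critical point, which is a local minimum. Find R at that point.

∂R/∂y = 10y = 0 and ∂R/∂t = 10t + 4 = 0, so (y, t) = (0, -2/5).
The Hessian has R_{yy} = 10, R_{tt} = 10, R_{yt} = 0, giving D = 100 > 0 with R_{yy} > 0, so the point is a local minimum.
R(0, -2/5) = -14/5.

-14/5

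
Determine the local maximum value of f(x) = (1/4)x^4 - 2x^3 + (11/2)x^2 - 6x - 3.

-5

f'(x) = x^3 - 6x^2 + 11x - 6 = 0 at x = 1, 2, 3.
Since f''(x) = 3x^2 - 12x + 11, we get f''(1) = 2 > 0 ⇒ local minimum; f''(2) = -1 < 0 ⇒ local maximum; f''(3) = 2 > 0 ⇒ local minimum.
Thus f has its local maximum at x = 2, with value -5.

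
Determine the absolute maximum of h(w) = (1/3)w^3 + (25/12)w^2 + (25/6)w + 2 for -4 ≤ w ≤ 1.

103/12

h'(w) = w^2 + (25/6)w + 25/6, which vanishes at w = -5/2 and w = -5/3.
Compare values at every candidate in [-4, 1]: h(-4) = -8/3; h(-5/2) = -29/48; h(-5/3) = -227/324; h(1) = 103/12.
The maximum over the interval is 103/12, attained at w = 1.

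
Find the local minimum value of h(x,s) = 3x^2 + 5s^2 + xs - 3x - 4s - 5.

-376/59

∂h/∂x = 6x + s - 3 = 0 and ∂h/∂s = x + 10s - 4 = 0, so (x, s) = (26/59, 21/59).
The Hessian has h_{xx} = 6, h_{ss} = 10, h_{xs} = 1, giving D = 59 > 0 with h_{xx} > 0, so the point is a local minimum.
h(26/59, 21/59) = -376/59.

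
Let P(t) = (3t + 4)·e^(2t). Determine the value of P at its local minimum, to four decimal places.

-0.0383

By the product rule, P'(t) = (6t + 11)·e^(2t). Since e^(2t) > 0, the only critical point is t = -11/6.
P''(-11/6) has the same sign as 6 > 0, so this is a local minimum.
P(-11/6) = (-3/2)·e^(-11/3) ≈ -0.0383.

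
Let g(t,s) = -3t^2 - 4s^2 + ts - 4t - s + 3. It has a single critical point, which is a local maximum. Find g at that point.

∂g/∂t = -6t + s - 4 = 0 and ∂g/∂s = t - 8s - 1 = 0, so (t, s) = (-33/47, -10/47).
The Hessian has g_{tt} = -6, g_{ss} = -8, g_{ts} = 1, giving D = 47 > 0 with g_{tt} < 0, so the point is a local maximum.
g(-33/47, -10/47) = 212/47.

212/47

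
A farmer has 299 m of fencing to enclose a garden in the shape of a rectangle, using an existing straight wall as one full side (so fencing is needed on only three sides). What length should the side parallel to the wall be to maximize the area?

299/2

Let the sides perpendicular to the wall have length x and the parallel side y, so 2x + y = 299 and the area is A = xy = x(299 − 2x).
A'(x) = 299 − 4x = 0 gives x = 299/4, and A''(x) = −4 < 0 confirms a maximum.
Then y = 299 − 2·299/4 = 299/2 and A = 89401/8.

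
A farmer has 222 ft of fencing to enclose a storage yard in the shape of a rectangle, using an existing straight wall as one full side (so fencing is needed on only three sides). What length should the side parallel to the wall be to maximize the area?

111

Let the sides perpendicular to the wall have length x and the parallel side y, so 2x + y = 222 and the area is A = xy = x(222 − 2x).
A'(x) = 222 − 4x = 0 gives x = 111/2, and A''(x) = −4 < 0 confirms a maximum.
Then y = 222 − 2·111/2 = 111 and A = 12321/2.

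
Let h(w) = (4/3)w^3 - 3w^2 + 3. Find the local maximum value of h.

3

Critical points: h'(w) = 4w^2 - 6w vanishes at w = 0, 3/2.
h''(w) = 8w - 6. h''(0) = -6 < 0 ⇒ local maximum; h''(3/2) = 6 > 0 ⇒ local minimum.
Thus h has its local maximum at w = 0, with value 3.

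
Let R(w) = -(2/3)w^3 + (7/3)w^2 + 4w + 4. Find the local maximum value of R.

Critical points: R'(w) = -2w^2 + (14/3)w + 4 vanishes at w = -2/3, 3.
Second-derivative test with R''(w) = -4w + 14/3: R''(-2/3) = 22/3 > 0 ⇒ local minimum; R''(3) = -22/3 < 0 ⇒ local maximum.
Thus R has its local maximum at w = 3, with value 19.

19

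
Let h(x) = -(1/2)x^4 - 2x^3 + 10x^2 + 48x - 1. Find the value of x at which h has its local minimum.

h'(x) = -2x^3 - 6x^2 + 20x + 48. Setting h'(x) = 0 gives x ∈ {-4, -2, 3}.
Second-derivative test with h''(x) = -6x^2 - 12x + 20: h''(-4) = -28 < 0 ⇒ local maximum; h''(-2) = 20 > 0 ⇒ local minimum; h''(3) = -70 < 0 ⇒ local maximum.
The local minimum is h(-2) = -49.

-2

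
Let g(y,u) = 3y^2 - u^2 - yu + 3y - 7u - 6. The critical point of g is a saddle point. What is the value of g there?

3

∂g/∂y = 6y - u + 3 = 0 and ∂g/∂u = -y - 2u - 7 = 0, so (y, u) = (-1, -3).
The Hessian has g_{yy} = 6, g_{uu} = -2, g_{yu} = -1, giving D = -13 < 0, so the point is a saddle point.
g(-1, -3) = 3.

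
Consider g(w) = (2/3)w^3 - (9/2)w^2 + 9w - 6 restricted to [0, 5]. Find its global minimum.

-6

g'(w) = 2w^2 - 9w + 9, which vanishes at w = 3/2 and w = 3.
Evaluating at the critical points and endpoints: g(0) = -6; g(3/2) = -3/8; g(3) = -3/2; g(5) = 59/6.
Hence the absolute minimum is -6 at w = 0.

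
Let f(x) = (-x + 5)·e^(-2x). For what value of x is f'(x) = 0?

11/2

f'(x) = (-1)·e^(-2x) + (-x + 5)·(-2)·e^(-2x) = (2x - 11)·e^(-2x). Since e^(-2x) > 0, the only critical point is x = 11/2.
f''(11/2) has the same sign as 2 > 0, so this is a local minimum.
f(11/2) = (-1/2)·e^(-11) ≈ -0.0000.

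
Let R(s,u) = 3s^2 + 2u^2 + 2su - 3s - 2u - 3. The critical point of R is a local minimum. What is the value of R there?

∂R/∂s = 6s + 2u - 3 = 0 and ∂R/∂u = 2s + 4u - 2 = 0, so (s, u) = (2/5, 3/10).
The Hessian has R_{ss} = 6, R_{uu} = 4, R_{su} = 2, giving D = 20 > 0 with R_{ss} > 0, so the point is a local minimum.
R(2/5, 3/10) = -39/10.

-39/10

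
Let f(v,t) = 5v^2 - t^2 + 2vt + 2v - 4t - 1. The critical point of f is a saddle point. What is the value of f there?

17/6

∂f/∂v = 10v + 2t + 2 = 0 and ∂f/∂t = 2v - 2t - 4 = 0, so (v, t) = (1/6, -11/6).
The Hessian has f_{vv} = 10, f_{tt} = -2, f_{vt} = 2, giving D = -24 < 0, so the point is a saddle point.
f(1/6, -11/6) = 17/6.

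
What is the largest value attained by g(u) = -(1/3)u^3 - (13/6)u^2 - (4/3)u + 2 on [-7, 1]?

39/2

The derivative is -u^2 - (13/3)u - 4/3, which vanishes at u = -4 and u = -1/3.
Candidates: g(-7) = 39/2,  g(-4) = -6,  g(-1/3) = 359/162,  g(1) = -11/6.
The maximum over the interval is 39/2, attained at u = -7.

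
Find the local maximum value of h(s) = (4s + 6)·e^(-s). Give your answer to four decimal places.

Differentiating with the product rule gives h'(s) = (-4s - 2)·e^(-s). Since e^(-s) > 0, the only critical point is s = -1/2.
h''(-1/2) has the same sign as -4 < 0, so this is a local maximum.
h(-1/2) = (4)·e^(1/2) ≈ 6.5949.

6.5949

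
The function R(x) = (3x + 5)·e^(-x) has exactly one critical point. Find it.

-2/3

Differentiating with the product rule gives R'(x) = (-3x - 2)·e^(-x). Since e^(-x) > 0, the only critical point is x = -2/3.
R''(-2/3) has the same sign as -3 < 0, so this is a local maximum.
R(-2/3) = (3)·e^(2/3) ≈ 5.8432.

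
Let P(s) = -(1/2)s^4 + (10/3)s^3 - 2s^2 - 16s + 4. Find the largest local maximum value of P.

85/6

Critical points: P'(s) = -2s^3 + 10s^2 - 4s - 16 vanishes at s = -1, 2, 4.
Second-derivative test with P''(s) = -6s^2 + 20s - 4: P''(-1) = -30 < 0 ⇒ local maximum; P''(2) = 12 > 0 ⇒ local minimum; P''(4) = -20 < 0 ⇒ local maximum.
So the largest local maximum value is P(-1) = 85/6.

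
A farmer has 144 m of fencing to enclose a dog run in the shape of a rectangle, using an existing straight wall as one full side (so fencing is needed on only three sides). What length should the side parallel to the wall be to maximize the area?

Let the sides perpendicular to the wall have length x and the parallel side y, so 2x + y = 144 and the area is A = xy = x(144 − 2x).
A'(x) = 144 − 4x = 0 gives x = 36, and A''(x) = −4 < 0 confirms a maximum.
Then y = 144 − 2·36 = 72 and A = 2592.

72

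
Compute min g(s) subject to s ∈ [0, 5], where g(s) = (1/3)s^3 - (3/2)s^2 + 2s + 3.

Differentiating, g'(s) = s^2 - 3s + 2; which vanishes at s = 1 and s = 2.
Evaluating at the critical points and endpoints: g(0) = 3, g(1) = 23/6, g(2) = 11/3, g(5) = 103/6.
Hence the absolute minimum is 3 at s = 0.

3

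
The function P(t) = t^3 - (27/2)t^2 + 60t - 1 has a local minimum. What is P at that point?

Critical points: P'(t) = 3t^2 - 27t + 60 vanishes at t = 4, 5.
P''(t) = 6t - 27. P''(4) = -3 < 0 ⇒ local maximum; P''(5) = 3 > 0 ⇒ local minimum.
Thus P has its local minimum at t = 5, with value 173/2.

173/2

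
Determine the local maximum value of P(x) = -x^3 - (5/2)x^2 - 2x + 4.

P'(x) = -3x^2 - 5x - 2 = 0 at x = -1, -2/3.
Since P''(x) = -6x - 5, we get P''(-1) = 1 > 0 ⇒ local minimum; P''(-2/3) = -1 < 0 ⇒ local maximum.
The local maximum is P(-2/3) = 122/27.

122/27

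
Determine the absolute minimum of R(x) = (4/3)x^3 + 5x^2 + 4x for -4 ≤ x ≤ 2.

-64/3

R'(x) = 4x^2 + 10x + 4, which vanishes at x = -2 and x = -1/2.
Evaluating at the critical points and endpoints: R(-4) = -64/3; R(-2) = 4/3; R(-1/2) = -11/12; R(2) = 116/3.
The minimum over the interval is -64/3, attained at x = -4.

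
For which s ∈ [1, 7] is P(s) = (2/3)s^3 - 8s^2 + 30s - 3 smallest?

The derivative is 2s^2 - 16s + 30, which vanishes at s = 3 and s = 5.
Compare values at every candidate in [1, 7]: P(1) = 59/3; P(3) = 33; P(5) = 91/3; P(7) = 131/3.
Hence the absolute minimum is 59/3 at s = 1.

1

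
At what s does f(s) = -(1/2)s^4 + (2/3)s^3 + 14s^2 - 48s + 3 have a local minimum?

2

f'(s) = -2s^3 + 2s^2 + 28s - 48 = 0 at s = -4, 2, 3.
Second-derivative test with f''(s) = -6s^2 + 4s + 28: f''(-4) = -84 < 0 ⇒ local maximum; f''(2) = 12 > 0 ⇒ local minimum; f''(3) = -14 < 0 ⇒ local maximum.
The local minimum is f(2) = -119/3.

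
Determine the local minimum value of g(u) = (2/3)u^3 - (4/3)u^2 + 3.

179/81

g'(u) = 2u^2 - (8/3)u = 0 at u = 0, 4/3.
Since g''(u) = 4u - 8/3, we get g''(0) = -8/3 < 0 ⇒ local maximum; g''(4/3) = 8/3 > 0 ⇒ local minimum.
So the local minimum value is g(4/3) = 179/81.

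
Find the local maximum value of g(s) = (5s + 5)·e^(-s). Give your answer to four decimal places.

5.0000

g'(s) = 5·e^(-s) + (5s + 5)·(-1)·e^(-s) = (-5s)·e^(-s). Since e^(-s) > 0, the only critical point is s = 0.
g''(0) has the same sign as -5 < 0, so this is a local maximum.
g(0) = (5)·e^(0) ≈ 5.0000.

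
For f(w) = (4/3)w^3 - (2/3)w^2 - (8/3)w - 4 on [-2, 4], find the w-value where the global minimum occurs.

-2

The derivative is 4w^2 - (4/3)w - 8/3, which vanishes at w = -2/3 and w = 1.
Candidates: f(-2) = -12,  f(-2/3) = -236/81,  f(1) = -6,  f(4) = 60.
Hence the absolute minimum is -12 at w = -2.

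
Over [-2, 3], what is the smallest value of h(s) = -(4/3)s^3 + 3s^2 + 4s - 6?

-85/12

h'(s) = -4s^2 + 6s + 4, which vanishes at s = -1/2 and s = 2.
Compare values at every candidate in [-2, 3]: h(-2) = 26/3; h(-1/2) = -85/12; h(2) = 10/3; h(3) = -3.
So the minimum is h(-1/2) = -85/12.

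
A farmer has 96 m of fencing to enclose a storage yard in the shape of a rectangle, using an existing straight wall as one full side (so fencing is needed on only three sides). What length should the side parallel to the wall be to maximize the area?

48

Let the sides perpendicular to the wall have length x and the parallel side y, so 2x + y = 96 and the area is A = xy = x(96 − 2x).
A'(x) = 96 − 4x = 0 gives x = 24, and A''(x) = −4 < 0 confirms a maximum.
Then y = 96 − 2·24 = 48 and A = 1152.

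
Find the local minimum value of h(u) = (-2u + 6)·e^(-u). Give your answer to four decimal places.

-0.0366

Differentiating with the product rule gives h'(u) = (2u - 8)·e^(-u). Since e^(-u) > 0, the only critical point is u = 4.
h''(4) has the same sign as 2 > 0, so this is a local minimum.
h(4) = (-2)·e^(-4) ≈ -0.0366.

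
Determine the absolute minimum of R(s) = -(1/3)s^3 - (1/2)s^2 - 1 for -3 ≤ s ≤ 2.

-17/3

The derivative is -s^2 - s, which vanishes at s = -1 and s = 0.
Compare values at every candidate in [-3, 2]: R(-3) = 7/2,  R(-1) = -7/6,  R(0) = -1,  R(2) = -17/3.
So the minimum is R(2) = -17/3.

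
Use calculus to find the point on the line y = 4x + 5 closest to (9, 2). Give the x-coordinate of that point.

-3/17

Minimize D(x)^2 = (x - 9)^2 + (4x + 3)^2.
d/dx[D^2] = 2(x - 9) + 2·4·(4x + 3) = 0 ⇒ x = -3/17.
Then y = 73/17 and the distance is √(1521/17) ≈ 9.4589.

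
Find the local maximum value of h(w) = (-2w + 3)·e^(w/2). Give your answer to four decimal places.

3.1152

Differentiating with the product rule gives h'(w) = (-w - 1/2)·e^(w/2). Since e^(w/2) > 0, the only critical point is w = -1/2.
h''(-1/2) has the same sign as -1 < 0, so this is a local maximum.
h(-1/2) = (4)·e^(-1/4) ≈ 3.1152.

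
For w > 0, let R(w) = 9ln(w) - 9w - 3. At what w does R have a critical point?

1

R'(w) = 9/w − 9 = 0 gives w = 1.
R''(w) = -9/w², which is negative for w > 0, so this is a local maximum.
R(1) = 9·ln(1) - 9 - 3 ≈ -12.0000.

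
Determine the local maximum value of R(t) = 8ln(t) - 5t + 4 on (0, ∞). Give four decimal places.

R'(t) = 8/t − 5 = 0 gives t = 8/5.
R''(t) = -8/t², which is negative for t > 0, so this is a local maximum.
R(8/5) = 8·ln(8/5) - 8 + 4 ≈ -0.2400.

-0.2400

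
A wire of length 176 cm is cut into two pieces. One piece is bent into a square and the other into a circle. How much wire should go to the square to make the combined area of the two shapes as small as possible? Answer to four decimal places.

98.5775

Let x be the length used for the square. Square side x/4; circle radius (176−x)/(2π).
A(x) = (x/4)² + π·((176−x)/(2π))² = x²/16 + (176−x)²/(4π) for 0 ≤ x ≤ 176. A'(x) = x/8 − (176−x)/(2π) = 0 gives x = 4·176/(π+4) ≈ 98.5775.
A'' = 1/8 + 1/(2π) > 0, so this gives the minimum combined area; x ≈ 98.5775 cm to the square.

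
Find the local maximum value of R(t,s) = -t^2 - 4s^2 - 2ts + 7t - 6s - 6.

61/3

∂R/∂t = -2t - 2s + 7 = 0 and ∂R/∂s = -2t - 8s - 6 = 0, so (t, s) = (17/3, -13/6).
The Hessian has R_{tt} = -2, R_{ss} = -8, R_{ts} = -2, giving D = 12 > 0 with R_{tt} < 0, so the point is a local maximum.
R(17/3, -13/6) = 61/3.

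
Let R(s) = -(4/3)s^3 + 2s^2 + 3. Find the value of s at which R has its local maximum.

R'(s) = -4s^2 + 4s. Setting R'(s) = 0 gives s ∈ {0, 1}.
Second-derivative test with R''(s) = -8s + 4: R''(0) = 4 > 0 ⇒ local minimum; R''(1) = -4 < 0 ⇒ local maximum.
The local maximum is R(1) = 11/3.

1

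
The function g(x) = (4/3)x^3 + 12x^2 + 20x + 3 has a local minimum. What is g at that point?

-19/3

g'(x) = 4x^2 + 24x + 20. Setting g'(x) = 0 gives x ∈ {-5, -1}.
Since g''(x) = 8x + 24, we get g''(-5) = -16 < 0 ⇒ local maximum; g''(-1) = 16 > 0 ⇒ local minimum.
So the local minimum value is g(-1) = -19/3.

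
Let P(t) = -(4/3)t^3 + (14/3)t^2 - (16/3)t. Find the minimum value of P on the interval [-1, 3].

P'(t) = -4t^2 + (28/3)t - 16/3, which vanishes at t = 1 and t = 4/3.
Candidates: P(-1) = 34/3; P(1) = -2; P(4/3) = -160/81; P(3) = -10.
So the minimum is P(3) = -10.

-10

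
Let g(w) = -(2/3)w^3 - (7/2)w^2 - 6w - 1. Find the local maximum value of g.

g'(w) = -2w^2 - 7w - 6. Setting g'(w) = 0 gives w ∈ {-2, -3/2}.
Second-derivative test with g''(w) = -4w - 7: g''(-2) = 1 > 0 ⇒ local minimum; g''(-3/2) = -1 < 0 ⇒ local maximum.
The local maximum is g(-3/2) = 19/8.

19/8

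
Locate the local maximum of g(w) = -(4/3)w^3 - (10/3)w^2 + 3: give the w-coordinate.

g'(w) = -4w^2 - (20/3)w. Setting g'(w) = 0 gives w ∈ {-5/3, 0}.
g''(w) = -8w - 20/3. g''(-5/3) = 20/3 > 0 ⇒ local minimum; g''(0) = -20/3 < 0 ⇒ local maximum.
So the local maximum value is g(0) = 3.

0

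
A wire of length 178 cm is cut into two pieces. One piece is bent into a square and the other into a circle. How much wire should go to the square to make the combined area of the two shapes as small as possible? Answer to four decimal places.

99.6976

Let x be the length used for the square. Square side x/4; circle radius (178−x)/(2π).
A(x) = (x/4)² + π·((178−x)/(2π))² = x²/16 + (178−x)²/(4π) for 0 ≤ x ≤ 178. A'(x) = x/8 − (178−x)/(2π) = 0 gives x = 4·178/(π+4) ≈ 99.6976.
A'' = 1/8 + 1/(2π) > 0, so this gives the minimum combined area; x ≈ 99.6976 cm to the square.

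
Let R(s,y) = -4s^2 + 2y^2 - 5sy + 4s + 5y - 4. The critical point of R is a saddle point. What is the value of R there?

∂R/∂s = -8s - 5y + 4 = 0 and ∂R/∂y = -5s + 4y + 5 = 0, so (s, y) = (41/57, -20/57).
The Hessian has R_{ss} = -8, R_{yy} = 4, R_{sy} = -5, giving D = -57 < 0, so the point is a saddle point.
R(41/57, -20/57) = -196/57.

-196/57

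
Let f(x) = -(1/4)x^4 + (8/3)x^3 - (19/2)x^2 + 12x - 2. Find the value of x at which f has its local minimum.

f'(x) = -x^3 + 8x^2 - 19x + 12. Setting f'(x) = 0 gives x ∈ {1, 3, 4}.
Second-derivative test with f''(x) = -3x^2 + 16x - 19: f''(1) = -6 < 0 ⇒ local maximum; f''(3) = 2 > 0 ⇒ local minimum; f''(4) = -3 < 0 ⇒ local maximum.
Thus f has its local minimum at x = 3, with value 1/4.

3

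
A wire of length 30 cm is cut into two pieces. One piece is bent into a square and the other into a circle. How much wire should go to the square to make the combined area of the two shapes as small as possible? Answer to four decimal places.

16.8030

Let x be the length used for the square. Square side x/4; circle radius (30−x)/(2π).
A(x) = (x/4)² + π·((30−x)/(2π))² = x²/16 + (30−x)²/(4π) for 0 ≤ x ≤ 30. A'(x) = x/8 − (30−x)/(2π) = 0 gives x = 4·30/(π+4) ≈ 16.8030.
A'' = 1/8 + 1/(2π) > 0, so this gives the minimum combined area; x ≈ 16.8030 cm to the square.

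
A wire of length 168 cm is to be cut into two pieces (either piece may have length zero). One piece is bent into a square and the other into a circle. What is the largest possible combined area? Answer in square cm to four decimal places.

2245.9946

Let x be the length used for the square. Square side x/4; circle radius (168−x)/(2π).
A(x) = (x/4)² + π·((168−x)/(2π))² = x²/16 + (168−x)²/(4π) for 0 ≤ x ≤ 168. A'(x) = x/8 − (168−x)/(2π) = 0 gives x = 4·168/(π+4) ≈ 94.0967.
A'' > 0, so the interior critical point is a minimum; the maximum is at an endpoint. A(0) = 2245.9946 and A(168) = 1764.0000, so the largest area is 2245.9946.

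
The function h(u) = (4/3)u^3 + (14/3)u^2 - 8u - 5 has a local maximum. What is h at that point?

Critical points: h'(u) = 4u^2 + (28/3)u - 8 vanishes at u = -3, 2/3.
Since h''(u) = 8u + 28/3, we get h''(-3) = -44/3 < 0 ⇒ local maximum; h''(2/3) = 44/3 > 0 ⇒ local minimum.
So the local maximum value is h(-3) = 25.

25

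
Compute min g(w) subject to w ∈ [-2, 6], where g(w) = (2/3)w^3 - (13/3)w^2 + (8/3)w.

Differentiating, g'(w) = 2w^2 - (26/3)w + 8/3; which vanishes at w = 1/3 and w = 4.
Candidates: g(-2) = -28; g(1/3) = 35/81; g(4) = -16; g(6) = 4.
Hence the absolute minimum is -28 at w = -2.

-28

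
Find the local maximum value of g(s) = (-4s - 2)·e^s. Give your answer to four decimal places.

By the product rule, g'(s) = (-4s - 6)·e^s. Since e^s > 0, the only critical point is s = -3/2.
g''(-3/2) has the same sign as -4 < 0, so this is a local maximum.
g(-3/2) = (4)·e^(-3/2) ≈ 0.8925.

0.8925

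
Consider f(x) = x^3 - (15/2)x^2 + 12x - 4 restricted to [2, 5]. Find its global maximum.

-2

The derivative is 3x^2 - 15x + 12, whose only zero in [2, 5] is x = 4.
Compare values at every candidate in [2, 5]: f(2) = -2, f(4) = -12, f(5) = -13/2.
Hence the absolute maximum is -2 at x = 2.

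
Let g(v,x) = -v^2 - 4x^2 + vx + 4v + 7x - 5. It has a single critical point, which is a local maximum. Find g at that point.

∂g/∂v = -2v + x + 4 = 0 and ∂g/∂x = v - 8x + 7 = 0, so (v, x) = (13/5, 6/5).
The Hessian has g_{vv} = -2, g_{xx} = -8, g_{vx} = 1, giving D = 15 > 0 with g_{vv} < 0, so the point is a local maximum.
g(13/5, 6/5) = 22/5.

22/5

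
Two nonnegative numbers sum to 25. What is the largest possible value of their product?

625/4

With x + y = 25, the product is P(x) = x(25 − x).
P'(x) = 25 − 2x = 0 gives x = 25/2; P'' = −2 < 0, so this is the maximum.
P = 25/2·25/2 = 625/4.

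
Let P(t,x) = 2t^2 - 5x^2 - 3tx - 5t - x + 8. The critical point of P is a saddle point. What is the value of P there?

∂P/∂t = 4t - 3x - 5 = 0 and ∂P/∂x = -3t - 10x - 1 = 0, so (t, x) = (47/49, -19/49).
The Hessian has P_{tt} = 4, P_{xx} = -10, P_{tx} = -3, giving D = -49 < 0, so the point is a saddle point.
P(47/49, -19/49) = 284/49.

284/49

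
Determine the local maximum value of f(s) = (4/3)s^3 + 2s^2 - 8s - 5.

Critical points: f'(s) = 4s^2 + 4s - 8 vanishes at s = -2, 1.
Second-derivative test with f''(s) = 8s + 4: f''(-2) = -12 < 0 ⇒ local maximum; f''(1) = 12 > 0 ⇒ local minimum.
The local maximum is f(-2) = 25/3.

25/3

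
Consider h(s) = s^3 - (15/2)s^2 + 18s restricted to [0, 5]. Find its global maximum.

55/2

h'(s) = 3s^2 - 15s + 18, which vanishes at s = 2 and s = 3.
Evaluating at the critical points and endpoints: h(0) = 0, h(2) = 14, h(3) = 27/2, h(5) = 55/2.
So the maximum is h(5) = 55/2.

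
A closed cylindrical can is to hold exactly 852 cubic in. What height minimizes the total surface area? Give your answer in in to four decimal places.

With radius r and height h, πr²h = 852 so h = 852/(πr²), and S(r) = 2πr² + 2πrh = 2πr² + 2·852/r.
S'(r) = 4πr − 2·852/r² = 0 ⇒ r³ = 852/(2π), so r ≈ 5.1375 and h = 2r ≈ 10.2750.
S''(r) = 4π + 4·852/r³ > 0, so this is the minimum; S ≈ 497.5166.

10.2750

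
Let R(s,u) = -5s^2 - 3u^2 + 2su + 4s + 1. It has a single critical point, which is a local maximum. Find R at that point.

13/7

∂R/∂s = -10s + 2u + 4 = 0 and ∂R/∂u = 2s - 6u = 0, so (s, u) = (3/7, 1/7).
The Hessian has R_{ss} = -10, R_{uu} = -6, R_{su} = 2, giving D = 56 > 0 with R_{ss} < 0, so the point is a local maximum.
R(3/7, 1/7) = 13/7.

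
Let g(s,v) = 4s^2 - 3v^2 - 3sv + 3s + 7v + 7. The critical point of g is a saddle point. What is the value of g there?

∂g/∂s = 8s - 3v + 3 = 0 and ∂g/∂v = -3s - 6v + 7 = 0, so (s, v) = (1/19, 65/57).
The Hessian has g_{ss} = 8, g_{vv} = -6, g_{sv} = -3, giving D = -57 < 0, so the point is a saddle point.
g(1/19, 65/57) = 631/57.

631/57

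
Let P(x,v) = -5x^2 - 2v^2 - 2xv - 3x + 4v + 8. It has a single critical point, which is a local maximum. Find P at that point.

205/18

∂P/∂x = -10x - 2v - 3 = 0 and ∂P/∂v = -2x - 4v + 4 = 0, so (x, v) = (-5/9, 23/18).
The Hessian has P_{xx} = -10, P_{vv} = -4, P_{xv} = -2, giving D = 36 > 0 with P_{xx} < 0, so the point is a local maximum.
P(-5/9, 23/18) = 205/18.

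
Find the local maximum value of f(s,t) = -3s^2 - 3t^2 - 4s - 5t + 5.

∂f/∂s = -6s - 4 = 0 and ∂f/∂t = -6t - 5 = 0, so (s, t) = (-2/3, -5/6).
The Hessian has f_{ss} = -6, f_{tt} = -6, f_{st} = 0, giving D = 36 > 0 with f_{ss} < 0, so the point is a local maximum.
f(-2/3, -5/6) = 101/12.

101/12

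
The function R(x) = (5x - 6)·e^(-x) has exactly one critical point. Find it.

11/5

By the product rule, R'(x) = (-5x + 11)·e^(-x). Since e^(-x) > 0, the only critical point is x = 11/5.
R''(11/5) has the same sign as -5 < 0, so this is a local maximum.
R(11/5) = (5)·e^(-11/5) ≈ 0.5540.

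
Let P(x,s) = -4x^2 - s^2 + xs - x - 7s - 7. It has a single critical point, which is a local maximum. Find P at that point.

33/5

∂P/∂x = -8x + s - 1 = 0 and ∂P/∂s = x - 2s - 7 = 0, so (x, s) = (-3/5, -19/5).
The Hessian has P_{xx} = -8, P_{ss} = -2, P_{xs} = 1, giving D = 15 > 0 with P_{xx} < 0, so the point is a local maximum.
P(-3/5, -19/5) = 33/5.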